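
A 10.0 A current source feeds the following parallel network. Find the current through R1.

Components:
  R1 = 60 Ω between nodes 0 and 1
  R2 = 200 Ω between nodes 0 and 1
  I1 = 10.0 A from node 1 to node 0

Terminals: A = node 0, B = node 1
All resistors sit directly between nodes 0 and 1, so they are in parallel and share one voltage V; the full source current 10 A splits among them.
1/R_par = 1/60 + 1/200 = 0.02167 S  =>  R_par = 46.15 Ω
V = I × R_par = 10 × 46.15 = 461.5 V
I_R1 = V/R1 = 461.5/60 = 7.692 A

Final answer: 7.692 A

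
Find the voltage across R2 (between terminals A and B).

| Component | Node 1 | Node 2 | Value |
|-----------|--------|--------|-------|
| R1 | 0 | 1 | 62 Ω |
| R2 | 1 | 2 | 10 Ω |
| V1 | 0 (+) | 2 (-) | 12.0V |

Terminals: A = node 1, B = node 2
R1 and R2 are in series across V1 (node 0 → node 1 → node 2), and the output A–B is taken across R2, so this is a voltage divider.
Series current: I = V1/(R1 + R2) = 12/(62 + 10) = 12/72 = 0.1667 A
V_R2 = I × R2 = V1 × R2/(R1 + R2) = 12 × 10/72 = 1.667 V

Final answer: 1.667 V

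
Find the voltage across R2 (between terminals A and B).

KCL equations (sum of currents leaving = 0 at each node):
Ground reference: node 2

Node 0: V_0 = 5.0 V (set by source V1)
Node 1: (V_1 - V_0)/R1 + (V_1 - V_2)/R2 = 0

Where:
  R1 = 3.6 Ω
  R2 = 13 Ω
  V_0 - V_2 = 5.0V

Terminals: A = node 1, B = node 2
R1 and R2 are in series across V1 (node 0 → node 1 → node 2), and the output A–B is taken across R2, so this is a voltage divider.
Series current: I = V1/(R1 + R2) = 5/(3.6 + 13) = 5/16.6 = 0.3012 A
V_R2 = I × R2 = V1 × R2/(R1 + R2) = 5 × 13/16.6 = 3.916 V

Final answer: 3.916 V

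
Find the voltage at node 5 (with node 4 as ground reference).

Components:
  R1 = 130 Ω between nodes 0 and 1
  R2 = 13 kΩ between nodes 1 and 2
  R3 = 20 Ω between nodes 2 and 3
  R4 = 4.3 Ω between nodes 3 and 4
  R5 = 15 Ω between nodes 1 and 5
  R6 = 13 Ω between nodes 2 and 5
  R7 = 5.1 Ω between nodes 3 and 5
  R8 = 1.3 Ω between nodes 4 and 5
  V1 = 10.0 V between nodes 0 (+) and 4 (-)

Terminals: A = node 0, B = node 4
Nodal analysis, taking node 4 as the 0 V reference.
Source V1 fixes V_0 = 10 V.
KCL at each unknown node (sum of currents leaving = 0; resistances in Ω):
  Node 1: (V_1 - 10)/130 + (V_1 - V_2)/13000 + (V_1 - V_5)/15 = 0
  Node 2: (V_2 - V_1)/13000 + (V_2 - V_3)/20 + (V_2 - V_5)/13 = 0
  Node 3: (V_3 - V_2)/20 + (V_3 - 0)/4.3 + (V_3 - V_5)/5.1 = 0
  Node 5: (V_5 - V_1)/15 + (V_5 - V_2)/13 + (V_5 - V_3)/5.1 + (V_5 - 0)/1.3 = 0
Collecting terms (coefficients in siemens):
  0.07444·V_1 - 0.00007692·V_2 - 0.06667·V_5 = 0.07692
  0.127·V_2 - 0.00007692·V_1 - 0.05·V_3 - 0.07692·V_5 = 0
  0.4786·V_3 - 0.05·V_2 - 0.1961·V_5 = 0
  1.109·V_5 - 0.06667·V_1 - 0.07692·V_2 - 0.1961·V_3 = 0
Solving these 4 simultaneous equations (Gaussian elimination) gives:
  V_1 = 1.103 V, V_2 = 0.06261 V, V_3 = 0.03825 V, V_5 = 0.07741 V
The requested potential is V_5 = 0.07741 V.

Final answer: V_5 = 0.07741 V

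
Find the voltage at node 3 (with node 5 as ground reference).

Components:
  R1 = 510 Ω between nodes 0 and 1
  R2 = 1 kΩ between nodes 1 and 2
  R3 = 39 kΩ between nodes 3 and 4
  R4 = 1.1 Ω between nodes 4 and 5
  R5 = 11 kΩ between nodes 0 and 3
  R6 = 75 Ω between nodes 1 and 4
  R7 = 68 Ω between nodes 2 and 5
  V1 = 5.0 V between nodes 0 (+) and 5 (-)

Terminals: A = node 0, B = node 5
Nodal analysis, taking node 5 as the 0 V reference.
Source V1 fixes V_0 = 5 V.
KCL at each unknown node (sum of currents leaving = 0; resistances in Ω):
  Node 1: (V_1 - 5)/510 + (V_1 - V_2)/1000 + (V_1 - V_4)/75 = 0
  Node 2: (V_2 - V_1)/1000 + (V_2 - 0)/68 = 0
  Node 3: (V_3 - V_4)/39000 + (V_3 - 5)/11000 = 0
  Node 4: (V_4 - V_3)/39000 + (V_4 - 0)/1.1 + (V_4 - V_1)/75 = 0
Collecting terms (coefficients in siemens):
  0.01629·V_1 - 0.001·V_2 - 0.01333·V_4 = 0.009804
  0.01571·V_2 - 0.001·V_1 = 0
  0.0001166·V_3 - 0.00002564·V_4 = 0.0004545
  0.9224·V_4 - 0.01333·V_1 - 0.00002564·V_3 = 0
Solving these 4 simultaneous equations (Gaussian elimination) gives:
  V_1 = 0.6114 V, V_2 = 0.03893 V, V_3 = 3.902 V, V_4 = 0.008946 V
The requested potential is V_3 = 3.902 V.

Final answer: V_3 = 3.902 V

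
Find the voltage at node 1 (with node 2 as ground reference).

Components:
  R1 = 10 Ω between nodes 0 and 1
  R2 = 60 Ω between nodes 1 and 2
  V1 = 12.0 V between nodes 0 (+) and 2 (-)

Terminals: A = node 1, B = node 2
Nodal analysis, taking node 2 as the 0 V reference.
Source V1 fixes V_0 = 12 V.
KCL at each unknown node (sum of currents leaving = 0; resistances in Ω):
  Node 1: (V_1 - 12)/10 + (V_1 - 0)/60 = 0
Collecting terms: 0.1167 × V_1 = 1.2  =>  V_1 = 10.29 V
The requested potential is V_1 = 10.29 V.

Final answer: V_1 = 10.29 V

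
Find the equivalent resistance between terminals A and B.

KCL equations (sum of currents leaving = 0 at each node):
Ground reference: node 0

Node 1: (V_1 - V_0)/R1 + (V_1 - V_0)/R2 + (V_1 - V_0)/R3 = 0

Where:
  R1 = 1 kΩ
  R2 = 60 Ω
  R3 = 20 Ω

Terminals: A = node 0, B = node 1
Reduce the network between node 0 (A) and node 1 (B) by series/parallel combination:
  Rp1 = R1 ‖ R2 ‖ R3 (parallel, all between nodes 0 and 1) = 1/(1/1000 + 1/60 + 1/20) = 14.78 Ω
R_eq = 14.78 Ω

Final answer: 14.78 Ω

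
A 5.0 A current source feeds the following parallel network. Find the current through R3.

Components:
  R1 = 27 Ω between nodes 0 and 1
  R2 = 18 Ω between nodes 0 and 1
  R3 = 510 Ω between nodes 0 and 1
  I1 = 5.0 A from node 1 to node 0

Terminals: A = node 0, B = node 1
All resistors sit directly between nodes 0 and 1, so they are in parallel and share one voltage V; the full source current 5 A splits among them.
1/R_par = 1/27 + 1/18 + 1/510 = 0.09455 S  =>  R_par = 10.58 Ω
V = I × R_par = 5 × 10.58 = 52.88 V
I_R3 = V/R3 = 52.88/510 = 0.1037 A

Final answer: 0.1037 A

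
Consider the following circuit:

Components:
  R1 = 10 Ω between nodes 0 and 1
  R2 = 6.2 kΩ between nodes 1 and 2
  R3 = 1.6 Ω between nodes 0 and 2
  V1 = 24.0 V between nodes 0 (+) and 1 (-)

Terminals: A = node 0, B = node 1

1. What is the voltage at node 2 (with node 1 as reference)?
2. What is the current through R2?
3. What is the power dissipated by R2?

Nodal analysis, taking node 1 as the 0 V reference.
Source V1 fixes V_0 = 24 V.
KCL at each unknown node (sum of currents leaving = 0; resistances in Ω):
  Node 2: (V_2 - 0)/6200 + (V_2 - 24)/1.6 = 0
Collecting terms: 0.6252 × V_2 = 15  =>  V_2 = 23.99 V
Part 1:
  Read off the nodal solution: V_2 = 23.99 V
Part 2:
  I_R2 = (V_1 - V_2)/R2 = (0 - 23.99)/6200 = -0.00387 A
  Magnitude: I_R2 = 0.00387 A
Part 3:
  I_R2 = (V_1 - V_2)/R2 = (0 - 23.99)/6200 = -0.00387 A
  P_R2 = I_R2² × R2 = (-0.00387)² × 6200 = 0.09286 W

Final answers:
1. V_2 = 23.99 V
2. I_R2 = 0.00387 A
3. P_R2 = 0.09286 W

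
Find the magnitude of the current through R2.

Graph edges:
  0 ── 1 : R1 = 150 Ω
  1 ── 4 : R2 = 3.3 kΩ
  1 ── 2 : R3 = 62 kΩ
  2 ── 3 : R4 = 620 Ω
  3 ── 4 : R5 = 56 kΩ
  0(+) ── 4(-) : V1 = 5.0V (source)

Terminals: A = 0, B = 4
Nodal analysis, taking node 4 as the 0 V reference.
Source V1 fixes V_0 = 5 V.
KCL at each unknown node (sum of currents leaving = 0; resistances in Ω):
  Node 1: (V_1 - 5)/150 + (V_1 - 0)/3300 + (V_1 - V_2)/62000 = 0
  Node 2: (V_2 - V_1)/62000 + (V_2 - V_3)/620 = 0
  Node 3: (V_3 - V_2)/620 + (V_3 - 0)/56000 = 0
Collecting terms (coefficients in siemens):
  0.006986·V_1 - 0.00001613·V_2 = 0.03333
  0.001629·V_2 - 0.00001613·V_1 - 0.001613·V_3 = 0
  0.001631·V_3 - 0.001613·V_2 = 0
Solving these 3 simultaneous equations (Gaussian elimination) gives:
  V_1 = 4.777 V, V_2 = 2.28 V, V_3 = 2.255 V
I_R2 = (V_1 - V_4)/R2 = (4.777 - 0)/3300 = 0.001448 A
|I_R2| = 0.001448 A

Final answer: |I_R2| = 0.001448 A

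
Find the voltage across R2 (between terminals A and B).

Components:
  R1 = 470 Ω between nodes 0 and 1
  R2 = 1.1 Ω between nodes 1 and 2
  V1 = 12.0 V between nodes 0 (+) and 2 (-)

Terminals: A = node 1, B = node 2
R1 and R2 are in series across V1 (node 0 → node 1 → node 2), and the output A–B is taken across R2, so this is a voltage divider.
Series current: I = V1/(R1 + R2) = 12/(470 + 1.1) = 12/471.1 = 0.02547 A
V_R2 = I × R2 = V1 × R2/(R1 + R2) = 12 × 1.1/471.1 = 0.02802 V

Final answer: 0.02802 V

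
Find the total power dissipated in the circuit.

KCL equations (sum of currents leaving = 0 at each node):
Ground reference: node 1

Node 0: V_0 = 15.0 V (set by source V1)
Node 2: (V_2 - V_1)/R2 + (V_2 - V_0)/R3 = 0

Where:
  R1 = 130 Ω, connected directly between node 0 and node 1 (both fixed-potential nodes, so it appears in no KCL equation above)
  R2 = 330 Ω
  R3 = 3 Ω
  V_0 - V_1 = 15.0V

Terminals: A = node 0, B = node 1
Nodal analysis, taking node 1 as the 0 V reference.
Source V1 fixes V_0 = 15 V.
KCL at each unknown node (sum of currents leaving = 0; resistances in Ω):
  Node 2: (V_2 - 0)/330 + (V_2 - 15)/3 = 0
Collecting terms: 0.3364 × V_2 = 5  =>  V_2 = 14.86 V
Power in each resistor, P = (ΔV)²/R:
  P_R1 = (15 - 0)²/130 = 1.731 W
  P_R2 = (0 - 14.86)²/330 = 0.6696 W
  P_R3 = (15 - 14.86)²/3 = 0.006087 W
P_total = P_R1 + P_R2 + P_R3 = 2.406 W

Final answer: 2.406 W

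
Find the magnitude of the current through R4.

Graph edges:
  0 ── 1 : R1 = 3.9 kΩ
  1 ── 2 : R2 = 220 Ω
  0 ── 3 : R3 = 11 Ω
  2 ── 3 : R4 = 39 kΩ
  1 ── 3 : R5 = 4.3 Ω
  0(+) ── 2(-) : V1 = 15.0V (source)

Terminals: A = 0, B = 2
Nodal analysis, taking node 2 as the 0 V reference.
Source V1 fixes V_0 = 15 V.
KCL at each unknown node (sum of currents leaving = 0; resistances in Ω):
  Node 1: (V_1 - 15)/3900 + (V_1 - 0)/220 + (V_1 - V_3)/4.3 = 0
  Node 3: (V_3 - 15)/11 + (V_3 - 0)/39000 + (V_3 - V_1)/4.3 = 0
Collecting terms (coefficients in siemens):
  0.2374·V_1 - 0.2326·V_3 = 0.003846
  0.3235·V_3 - 0.2326·V_1 = 1.364
Determinant D = (0.2374)(0.3235) - (-0.2326)(-0.2326) = 0.0227
V_1 = [(0.003846)(0.3235) - (-0.2326)(1.364)]/D = 14.02 V
V_3 = [(0.2374)(1.364) - (0.003846)(-0.2326)]/D = 14.3 V
I_R4 = (V_2 - V_3)/R4 = (0 - 14.3)/39000 = -0.0003666 A
|I_R4| = 0.0003666 A

Final answer: |I_R4| = 0.0003666 A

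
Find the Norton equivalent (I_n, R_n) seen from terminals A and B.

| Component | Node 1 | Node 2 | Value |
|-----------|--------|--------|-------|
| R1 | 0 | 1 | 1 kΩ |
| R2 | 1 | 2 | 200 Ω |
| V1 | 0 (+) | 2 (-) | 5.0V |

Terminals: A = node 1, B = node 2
Find the Thévenin equivalent first; then I_n = V_th/R_th and R_n = R_th.
Step 1 — V_th is the open-circuit voltage V_A - V_B (nothing connected across the terminals).
Nodal analysis, taking node 2 as the 0 V reference.
Source V1 fixes V_0 = 5 V.
KCL at each unknown node (sum of currents leaving = 0; resistances in Ω):
  Node 1: (V_1 - 5)/1000 + (V_1 - 0)/200 = 0
Collecting terms: 0.006 × V_1 = 0.005  =>  V_1 = 0.8333 V
V_th = V_1 - V_2 = 0.8333 - 0 = 0.8333 V
Step 2 — R_th: zero the source — replace V1 by a short circuit (node 2 merges into node 0) — and find the resistance seen between A (node 1) and B (node 0).
Reduce the network between node 1 (A) and node 0 (B) by series/parallel combination:
  Rp1 = R1 ‖ R2 (parallel, both between nodes 0 and 1) = 1/(1/1000 + 1/200) = 166.7 Ω
R_th = 166.7 Ω
I_n = V_th/R_th = 0.8333/166.7 = 0.005 A, and R_n = R_th = 166.7 Ω

Final answer: I_n = 0.005 A, R_n = 166.7 Ω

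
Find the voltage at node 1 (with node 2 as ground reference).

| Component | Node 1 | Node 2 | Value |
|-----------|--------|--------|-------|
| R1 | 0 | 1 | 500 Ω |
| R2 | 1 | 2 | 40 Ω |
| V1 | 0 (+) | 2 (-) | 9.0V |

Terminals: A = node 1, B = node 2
Nodal analysis, taking node 2 as the 0 V reference.
Source V1 fixes V_0 = 9 V.
KCL at each unknown node (sum of currents leaving = 0; resistances in Ω):
  Node 1: (V_1 - 9)/500 + (V_1 - 0)/40 = 0
Collecting terms: 0.027 × V_1 = 0.018  =>  V_1 = 0.6667 V
The requested potential is V_1 = 0.6667 V.

Final answer: V_1 = 0.6667 V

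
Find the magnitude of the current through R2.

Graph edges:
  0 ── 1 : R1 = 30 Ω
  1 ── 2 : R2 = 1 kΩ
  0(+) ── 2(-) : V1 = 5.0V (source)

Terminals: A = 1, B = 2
Nodal analysis, taking node 2 as the 0 V reference.
Source V1 fixes V_0 = 5 V.
KCL at each unknown node (sum of currents leaving = 0; resistances in Ω):
  Node 1: (V_1 - 5)/30 + (V_1 - 0)/1000 = 0
Collecting terms: 0.03433 × V_1 = 0.1667  =>  V_1 = 4.854 V
I_R2 = (V_1 - V_2)/R2 = (4.854 - 0)/1000 = 0.004854 A
|I_R2| = 0.004854 A

Final answer: |I_R2| = 0.004854 A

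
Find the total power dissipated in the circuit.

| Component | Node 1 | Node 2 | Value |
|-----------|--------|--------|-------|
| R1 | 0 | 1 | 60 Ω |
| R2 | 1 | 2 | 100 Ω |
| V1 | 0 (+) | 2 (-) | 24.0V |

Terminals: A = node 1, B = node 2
Nodal analysis, taking node 2 as the 0 V reference.
Source V1 fixes V_0 = 24 V.
KCL at each unknown node (sum of currents leaving = 0; resistances in Ω):
  Node 1: (V_1 - 24)/60 + (V_1 - 0)/100 = 0
Collecting terms: 0.02667 × V_1 = 0.4  =>  V_1 = 15 V
Power in each resistor, P = (ΔV)²/R:
  P_R1 = (24 - 15)²/60 = 1.35 W
  P_R2 = (15 - 0)²/100 = 2.25 W
P_total = P_R1 + P_R2 = 3.6 W

Final answer: 3.6 W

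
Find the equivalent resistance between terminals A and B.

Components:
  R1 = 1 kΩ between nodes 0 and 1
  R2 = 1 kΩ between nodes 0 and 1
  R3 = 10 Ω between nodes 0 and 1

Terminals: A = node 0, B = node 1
Reduce the network between node 0 (A) and node 1 (B) by series/parallel combination:
  Rp1 = R1 ‖ R2 ‖ R3 (parallel, all between nodes 0 and 1) = 1/(1/1000 + 1/1000 + 1/10) = 9.804 Ω
R_eq = 9.804 Ω

Final answer: 9.804 Ω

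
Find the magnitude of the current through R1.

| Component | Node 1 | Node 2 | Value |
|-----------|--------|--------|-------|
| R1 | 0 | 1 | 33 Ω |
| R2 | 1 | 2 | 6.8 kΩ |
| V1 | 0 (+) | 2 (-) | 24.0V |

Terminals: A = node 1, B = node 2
Nodal analysis, taking node 2 as the 0 V reference.
Source V1 fixes V_0 = 24 V.
KCL at each unknown node (sum of currents leaving = 0; resistances in Ω):
  Node 1: (V_1 - 24)/33 + (V_1 - 0)/6800 = 0
Collecting terms: 0.03045 × V_1 = 0.7273  =>  V_1 = 23.88 V
I_R1 = (V_0 - V_1)/R1 = (24 - 23.88)/33 = 0.003512 A
|I_R1| = 0.003512 A

Final answer: |I_R1| = 0.003512 A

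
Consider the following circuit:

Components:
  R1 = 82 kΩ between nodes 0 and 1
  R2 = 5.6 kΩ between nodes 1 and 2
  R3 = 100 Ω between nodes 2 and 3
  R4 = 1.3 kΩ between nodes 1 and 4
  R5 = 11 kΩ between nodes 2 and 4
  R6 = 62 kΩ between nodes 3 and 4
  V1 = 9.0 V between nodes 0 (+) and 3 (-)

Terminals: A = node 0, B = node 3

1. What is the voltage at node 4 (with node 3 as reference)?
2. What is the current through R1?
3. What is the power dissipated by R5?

Nodal analysis, taking node 3 as the 0 V reference.
Source V1 fixes V_0 = 9 V.
KCL at each unknown node (sum of currents leaving = 0; resistances in Ω):
  Node 1: (V_1 - 9)/82000 + (V_1 - V_2)/5600 + (V_1 - V_4)/1300 = 0
  Node 2: (V_2 - V_1)/5600 + (V_2 - 0)/100 + (V_2 - V_4)/11000 = 0
  Node 4: (V_4 - V_1)/1300 + (V_4 - V_2)/11000 + (V_4 - 0)/62000 = 0
Collecting terms (coefficients in siemens):
  0.00096·V_1 - 0.0001786·V_2 - 0.0007692·V_4 = 0.0001098
  0.01027·V_2 - 0.0001786·V_1 - 0.00009091·V_4 = 0
  0.0008763·V_4 - 0.0007692·V_1 - 0.00009091·V_2 = 0
Solving these 3 simultaneous equations (Gaussian elimination) gives:
  V_1 = 0.3945 V, V_2 = 0.009934 V, V_4 = 0.3473 V
Part 1:
  Read off the nodal solution: V_4 = 0.3473 V
Part 2:
  I_R1 = (V_0 - V_1)/R1 = (9 - 0.3945)/82000 = 0.0001049 A
  Magnitude: I_R1 = 0.0001049 A
Part 3:
  I_R5 = (V_2 - V_4)/R5 = (0.009934 - 0.3473)/11000 = -0.00003067 A
  P_R5 = I_R5² × R5 = (-0.00003067)² × 11000 = 0.00001035 W

Final answers:
1. V_4 = 0.3473 V
2. I_R1 = 0.0001049 A
3. P_R5 = 1.035e-05 W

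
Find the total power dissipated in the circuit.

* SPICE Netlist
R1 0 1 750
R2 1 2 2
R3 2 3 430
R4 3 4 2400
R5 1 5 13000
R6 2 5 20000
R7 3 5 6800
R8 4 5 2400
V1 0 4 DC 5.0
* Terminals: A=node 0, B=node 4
Nodal analysis, taking node 4 as the 0 V reference.
Source V1 fixes V_0 = 5 V.
KCL at each unknown node (sum of currents leaving = 0; resistances in Ω):
  Node 1: (V_1 - 5)/750 + (V_1 - V_2)/2 + (V_1 - V_5)/13000 = 0
  Node 2: (V_2 - V_1)/2 + (V_2 - V_3)/430 + (V_2 - V_5)/20000 = 0
  Node 3: (V_3 - V_2)/430 + (V_3 - 0)/2400 + (V_3 - V_5)/6800 = 0
  Node 5: (V_5 - V_1)/13000 + (V_5 - V_2)/20000 + (V_5 - V_3)/6800 + (V_5 - 0)/2400 = 0
Collecting terms (coefficients in siemens):
  0.5014·V_1 - 0.5·V_2 - 0.00007692·V_5 = 0.006667
  0.5024·V_2 - 0.5·V_1 - 0.002326·V_3 - 0.00005·V_5 = 0
  0.002889·V_3 - 0.002326·V_2 - 0.0001471·V_5 = 0
  0.0006906·V_5 - 0.00007692·V_1 - 0.00005·V_2 - 0.0001471·V_3 = 0
Solving these 4 simultaneous equations (Gaussian elimination) gives:
  V_1 = 3.652 V, V_2 = 3.649 V, V_3 = 3.003 V, V_5 = 1.31 V
Power in each resistor, P = (ΔV)²/R:
  P_R1 = (5 - 3.652)²/750 = 0.002423 W
  P_R2 = (3.652 - 3.649)²/2 = 0.000005232 W
  P_R3 = (3.649 - 3.003)²/430 = 0.0009681 W
  P_R4 = (3.003 - 0)²/2400 = 0.003759 W
  P_R5 = (3.652 - 1.31)²/13000 = 0.0004217 W
  P_R6 = (3.649 - 1.31)²/20000 = 0.0002734 W
  P_R7 = (3.003 - 1.31)²/6800 = 0.0004215 W
  P_R8 = (0 - 1.31)²/2400 = 0.0007155 W
P_total = P_R1 + P_R2 + P_R3 + P_R4 + P_R5 + P_R6 + P_R7 + P_R8 = 0.008987 W

Final answer: 0.008987 W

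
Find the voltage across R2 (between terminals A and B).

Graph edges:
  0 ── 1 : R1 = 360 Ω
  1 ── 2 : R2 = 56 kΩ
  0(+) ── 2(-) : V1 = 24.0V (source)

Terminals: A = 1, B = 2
R1 and R2 are in series across V1 (node 0 → node 1 → node 2), and the output A–B is taken across R2, so this is a voltage divider.
Series current: I = V1/(R1 + R2) = 24/(360 + 56000) = 24/56360 = 0.0004258 A
V_R2 = I × R2 = V1 × R2/(R1 + R2) = 24 × 56000/56360 = 23.85 V

Final answer: 23.85 V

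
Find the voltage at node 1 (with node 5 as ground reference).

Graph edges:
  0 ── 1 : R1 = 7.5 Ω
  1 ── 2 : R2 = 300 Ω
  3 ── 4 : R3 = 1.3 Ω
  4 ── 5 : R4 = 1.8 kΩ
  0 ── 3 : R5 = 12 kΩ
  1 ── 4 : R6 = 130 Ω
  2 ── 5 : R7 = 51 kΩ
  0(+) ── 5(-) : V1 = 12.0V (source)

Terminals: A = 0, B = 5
Nodal analysis, taking node 5 as the 0 V reference.
Source V1 fixes V_0 = 12 V.
KCL at each unknown node (sum of currents leaving = 0; resistances in Ω):
  Node 1: (V_1 - 12)/7.5 + (V_1 - V_2)/300 + (V_1 - V_4)/130 = 0
  Node 2: (V_2 - V_1)/300 + (V_2 - 0)/51000 = 0
  Node 3: (V_3 - V_4)/1.3 + (V_3 - 12)/12000 = 0
  Node 4: (V_4 - V_3)/1.3 + (V_4 - 0)/1800 + (V_4 - V_1)/130 = 0
Collecting terms (coefficients in siemens):
  0.1444·V_1 - 0.003333·V_2 - 0.007692·V_4 = 1.6
  0.003353·V_2 - 0.003333·V_1 = 0
  0.7693·V_3 - 0.7692·V_4 = 0.001
  0.7775·V_4 - 0.007692·V_1 - 0.7692·V_3 = 0
Solving these 4 simultaneous equations (Gaussian elimination) gives:
  V_1 = 11.95 V, V_2 = 11.88 V, V_3 = 11.16 V, V_4 = 11.16 V
The requested potential is V_1 = 11.95 V.

Final answer: V_1 = 11.95 V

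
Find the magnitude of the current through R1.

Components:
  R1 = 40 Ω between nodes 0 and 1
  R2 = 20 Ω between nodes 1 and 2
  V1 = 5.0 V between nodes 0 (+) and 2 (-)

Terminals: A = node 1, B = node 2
Nodal analysis, taking node 2 as the 0 V reference.
Source V1 fixes V_0 = 5 V.
KCL at each unknown node (sum of currents leaving = 0; resistances in Ω):
  Node 1: (V_1 - 5)/40 + (V_1 - 0)/20 = 0
Collecting terms: 0.075 × V_1 = 0.125  =>  V_1 = 1.667 V
I_R1 = (V_0 - V_1)/R1 = (5 - 1.667)/40 = 0.08333 A
|I_R1| = 0.08333 A

Final answer: |I_R1| = 0.08333 A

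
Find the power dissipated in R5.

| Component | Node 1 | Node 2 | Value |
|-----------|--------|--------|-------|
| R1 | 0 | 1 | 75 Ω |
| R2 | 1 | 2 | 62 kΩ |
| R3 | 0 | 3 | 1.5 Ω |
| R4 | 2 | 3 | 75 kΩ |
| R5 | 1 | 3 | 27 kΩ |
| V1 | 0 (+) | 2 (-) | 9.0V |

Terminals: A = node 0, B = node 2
Nodal analysis, taking node 2 as the 0 V reference.
Source V1 fixes V_0 = 9 V.
KCL at each unknown node (sum of currents leaving = 0; resistances in Ω):
  Node 1: (V_1 - 9)/75 + (V_1 - 0)/62000 + (V_1 - V_3)/27000 = 0
  Node 3: (V_3 - 9)/1.5 + (V_3 - 0)/75000 + (V_3 - V_1)/27000 = 0
Collecting terms (coefficients in siemens):
  0.01339·V_1 - 0.00003704·V_3 = 0.12
  0.6667·V_3 - 0.00003704·V_1 = 6
Determinant D = (0.01339)(0.6667) - (-0.00003704)(-0.00003704) = 0.008925
V_1 = [(0.12)(0.6667) - (-0.00003704)(6)]/D = 8.989 V
V_3 = [(0.01339)(6) - (0.12)(-0.00003704)]/D = 9 V
I_R5 = (V_1 - V_3)/R5 = (8.989 - 9)/27000 = -0.000000395 A
P_R5 = I_R5² × R5 = (-0.000000395)² × 27000 = 0.000000004212 W

Final answer: 4.212e-09 W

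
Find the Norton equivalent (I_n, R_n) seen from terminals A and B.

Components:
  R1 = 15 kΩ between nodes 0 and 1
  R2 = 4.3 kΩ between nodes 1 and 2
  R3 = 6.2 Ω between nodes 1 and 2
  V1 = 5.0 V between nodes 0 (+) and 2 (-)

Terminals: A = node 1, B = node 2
Find the Thévenin equivalent first; then I_n = V_th/R_th and R_n = R_th.
Step 1 — V_th is the open-circuit voltage V_A - V_B (nothing connected across the terminals).
Nodal analysis, taking node 2 as the 0 V reference.
Source V1 fixes V_0 = 5 V.
KCL at each unknown node (sum of currents leaving = 0; resistances in Ω):
  Node 1: (V_1 - 5)/15000 + (V_1 - 0)/4300 + (V_1 - 0)/6.2 = 0
Collecting terms: 0.1616 × V_1 = 0.0003333  =>  V_1 = 0.002063 V
V_th = V_1 - V_2 = 0.002063 - 0 = 0.002063 V
Step 2 — R_th: zero the source — replace V1 by a short circuit (node 2 merges into node 0) — and find the resistance seen between A (node 1) and B (node 0).
Reduce the network between node 1 (A) and node 0 (B) by series/parallel combination:
  Rp1 = R1 ‖ R2 ‖ R3 (parallel, all between nodes 0 and 1) = 1/(1/15000 + 1/4300 + 1/6.2) = 6.189 Ω
R_th = 6.189 Ω
I_n = V_th/R_th = 0.002063/6.189 = 0.0003333 A, and R_n = R_th = 6.189 Ω

Final answer: I_n = 0.0003333 A, R_n = 6.189 Ω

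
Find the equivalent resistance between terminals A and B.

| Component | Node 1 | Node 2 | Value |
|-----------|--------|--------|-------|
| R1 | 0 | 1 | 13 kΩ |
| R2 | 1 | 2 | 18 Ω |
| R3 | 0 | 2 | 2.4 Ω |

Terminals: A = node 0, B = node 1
Reduce the network between node 0 (A) and node 1 (B) by series/parallel combination:
  Rs1 = R3 + R2 (series, joined only at node 2) = 2.4 + 18 = 20.4 Ω
  Rp1 = R1 ‖ Rs1 (parallel, both between nodes 0 and 1) = 1/(1/13000 + 1/20.4) = 20.37 Ω
R_eq = 20.37 Ω

Final answer: 20.37 Ω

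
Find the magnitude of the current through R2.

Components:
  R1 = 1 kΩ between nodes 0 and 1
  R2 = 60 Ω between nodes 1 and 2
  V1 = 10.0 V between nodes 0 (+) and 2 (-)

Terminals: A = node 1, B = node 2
Nodal analysis, taking node 2 as the 0 V reference.
Source V1 fixes V_0 = 10 V.
KCL at each unknown node (sum of currents leaving = 0; resistances in Ω):
  Node 1: (V_1 - 10)/1000 + (V_1 - 0)/60 = 0
Collecting terms: 0.01767 × V_1 = 0.01  =>  V_1 = 0.566 V
I_R2 = (V_1 - V_2)/R2 = (0.566 - 0)/60 = 0.009434 A
|I_R2| = 0.009434 A

Final answer: |I_R2| = 0.009434 A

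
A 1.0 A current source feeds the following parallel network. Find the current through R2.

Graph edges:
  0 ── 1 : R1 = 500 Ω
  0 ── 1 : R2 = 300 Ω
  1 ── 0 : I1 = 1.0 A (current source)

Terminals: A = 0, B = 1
All resistors sit directly between nodes 0 and 1, so they are in parallel and share one voltage V; the full source current 1 A splits among them.
1/R_par = 1/500 + 1/300 = 0.005333 S  =>  R_par = 187.5 Ω
V = I × R_par = 1 × 187.5 = 187.5 V
I_R2 = V/R2 = 187.5/300 = 0.625 A

Final answer: 0.625 A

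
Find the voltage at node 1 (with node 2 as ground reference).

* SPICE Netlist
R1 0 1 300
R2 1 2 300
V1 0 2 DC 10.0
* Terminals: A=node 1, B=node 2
Nodal analysis, taking node 2 as the 0 V reference.
Source V1 fixes V_0 = 10 V.
KCL at each unknown node (sum of currents leaving = 0; resistances in Ω):
  Node 1: (V_1 - 10)/300 + (V_1 - 0)/300 = 0
Collecting terms: 0.006667 × V_1 = 0.03333  =>  V_1 = 5 V
The requested potential is V_1 = 5 V.

Final answer: V_1 = 5 V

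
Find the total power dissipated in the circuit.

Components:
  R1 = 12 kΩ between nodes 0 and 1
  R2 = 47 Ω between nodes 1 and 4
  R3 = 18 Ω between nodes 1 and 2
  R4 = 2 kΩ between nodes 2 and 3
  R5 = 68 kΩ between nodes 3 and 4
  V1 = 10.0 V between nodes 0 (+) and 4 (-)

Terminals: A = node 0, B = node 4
Nodal analysis, taking node 4 as the 0 V reference.
Source V1 fixes V_0 = 10 V.
KCL at each unknown node (sum of currents leaving = 0; resistances in Ω):
  Node 1: (V_1 - 10)/12000 + (V_1 - 0)/47 + (V_1 - V_2)/18 = 0
  Node 2: (V_2 - V_1)/18 + (V_2 - V_3)/2000 = 0
  Node 3: (V_3 - V_2)/2000 + (V_3 - 0)/68000 = 0
Collecting terms (coefficients in siemens):
  0.07692·V_1 - 0.05556·V_2 = 0.0008333
  0.05606·V_2 - 0.05556·V_1 - 0.0005·V_3 = 0
  0.0005147·V_3 - 0.0005·V_2 = 0
Solving these 3 simultaneous equations (Gaussian elimination) gives:
  V_1 = 0.03899 V, V_2 = 0.03898 V, V_3 = 0.03786 V
Power in each resistor, P = (ΔV)²/R:
  P_R1 = (10 - 0.03899)²/12000 = 0.008268 W
  P_R2 = (0.03899 - 0)²/47 = 0.00003234 W
  P_R3 = (0.03899 - 0.03898)²/18 = 0.000000000005581 W
  P_R4 = (0.03898 - 0.03786)²/2000 = 0.0000000006201 W
  P_R5 = (0.03786 - 0)²/68000 = 0.00000002108 W
P_total = P_R1 + P_R2 + P_R3 + P_R4 + P_R5 = 0.008301 W

Final answer: 0.008301 W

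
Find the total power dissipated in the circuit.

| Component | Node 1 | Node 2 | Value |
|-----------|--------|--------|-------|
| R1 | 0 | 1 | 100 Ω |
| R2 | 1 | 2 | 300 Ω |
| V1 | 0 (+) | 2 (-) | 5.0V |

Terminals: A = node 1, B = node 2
Nodal analysis, taking node 2 as the 0 V reference.
Source V1 fixes V_0 = 5 V.
KCL at each unknown node (sum of currents leaving = 0; resistances in Ω):
  Node 1: (V_1 - 5)/100 + (V_1 - 0)/300 = 0
Collecting terms: 0.01333 × V_1 = 0.05  =>  V_1 = 3.75 V
Power in each resistor, P = (ΔV)²/R:
  P_R1 = (5 - 3.75)²/100 = 0.01562 W
  P_R2 = (3.75 - 0)²/300 = 0.04688 W
P_total = P_R1 + P_R2 = 0.0625 W

Final answer: 0.0625 W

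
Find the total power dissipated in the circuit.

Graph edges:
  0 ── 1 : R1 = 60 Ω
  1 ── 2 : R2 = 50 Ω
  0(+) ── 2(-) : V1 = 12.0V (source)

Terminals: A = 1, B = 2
Nodal analysis, taking node 2 as the 0 V reference.
Source V1 fixes V_0 = 12 V.
KCL at each unknown node (sum of currents leaving = 0; resistances in Ω):
  Node 1: (V_1 - 12)/60 + (V_1 - 0)/50 = 0
Collecting terms: 0.03667 × V_1 = 0.2  =>  V_1 = 5.455 V
Power in each resistor, P = (ΔV)²/R:
  P_R1 = (12 - 5.455)²/60 = 0.714 W
  P_R2 = (5.455 - 0)²/50 = 0.595 W
P_total = P_R1 + P_R2 = 1.309 W

Final answer: 1.309 W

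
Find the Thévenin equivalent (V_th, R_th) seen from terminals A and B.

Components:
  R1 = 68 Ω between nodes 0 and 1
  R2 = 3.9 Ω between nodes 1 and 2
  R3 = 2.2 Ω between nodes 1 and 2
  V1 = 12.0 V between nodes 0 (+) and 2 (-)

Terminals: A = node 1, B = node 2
Step 1 — V_th is the open-circuit voltage V_A - V_B (nothing connected across the terminals).
Nodal analysis, taking node 2 as the 0 V reference.
Source V1 fixes V_0 = 12 V.
KCL at each unknown node (sum of currents leaving = 0; resistances in Ω):
  Node 1: (V_1 - 12)/68 + (V_1 - 0)/3.9 + (V_1 - 0)/2.2 = 0
Collecting terms: 0.7257 × V_1 = 0.1765  =>  V_1 = 0.2432 V
V_th = V_1 - V_2 = 0.2432 - 0 = 0.2432 V
Step 2 — R_th: zero the source — replace V1 by a short circuit (node 2 merges into node 0) — and find the resistance seen between A (node 1) and B (node 0).
Reduce the network between node 1 (A) and node 0 (B) by series/parallel combination:
  Rp1 = R1 ‖ R2 ‖ R3 (parallel, all between nodes 0 and 1) = 1/(1/68 + 1/3.9 + 1/2.2) = 1.378 Ω
R_th = 1.378 Ω

Final answer: V_th = 0.2432 V, R_th = 1.378 Ω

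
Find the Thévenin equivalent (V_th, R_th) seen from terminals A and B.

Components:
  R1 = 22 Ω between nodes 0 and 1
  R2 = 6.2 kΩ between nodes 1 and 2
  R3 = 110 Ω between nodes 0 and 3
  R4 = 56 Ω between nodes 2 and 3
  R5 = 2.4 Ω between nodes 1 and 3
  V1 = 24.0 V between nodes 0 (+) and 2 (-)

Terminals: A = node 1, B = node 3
Step 1 — V_th is the open-circuit voltage V_A - V_B (nothing connected across the terminals).
Nodal analysis, taking node 2 as the 0 V reference.
Source V1 fixes V_0 = 24 V.
KCL at each unknown node (sum of currents leaving = 0; resistances in Ω):
  Node 1: (V_1 - 24)/22 + (V_1 - 0)/6200 + (V_1 - V_3)/2.4 = 0
  Node 3: (V_3 - 24)/110 + (V_3 - 0)/56 + (V_3 - V_1)/2.4 = 0
Collecting terms (coefficients in siemens):
  0.4623·V_1 - 0.4167·V_3 = 1.091
  0.4436·V_3 - 0.4167·V_1 = 0.2182
Determinant D = (0.4623)(0.4436) - (-0.4167)(-0.4167) = 0.03146
V_1 = [(1.091)(0.4436) - (-0.4167)(0.2182)]/D = 18.27 V
V_3 = [(0.4623)(0.2182) - (1.091)(-0.4167)]/D = 17.65 V
V_th = V_1 - V_3 = 18.27 - 17.65 = 0.618 V
Step 2 — R_th: zero the source — replace V1 by a short circuit (node 2 merges into node 0) — and find the resistance seen between A (node 1) and B (node 3).
Reduce the network between node 1 (A) and node 3 (B) by series/parallel combination:
  Rp1 = R1 ‖ R2 (parallel, both between nodes 0 and 1) = 1/(1/22 + 1/6200) = 21.92 Ω
  Rp2 = R3 ‖ R4 (parallel, both between nodes 0 and 3) = 1/(1/110 + 1/56) = 37.11 Ω
  Rs1 = Rp1 + Rp2 (series, joined only at node 0) = 21.92 + 37.11 = 59.03 Ω
  Rp3 = R5 ‖ Rs1 (parallel, both between nodes 1 and 3) = 1/(1/2.4 + 1/59.03) = 2.306 Ω
R_th = 2.306 Ω

Final answer: V_th = 0.618 V, R_th = 2.306 Ω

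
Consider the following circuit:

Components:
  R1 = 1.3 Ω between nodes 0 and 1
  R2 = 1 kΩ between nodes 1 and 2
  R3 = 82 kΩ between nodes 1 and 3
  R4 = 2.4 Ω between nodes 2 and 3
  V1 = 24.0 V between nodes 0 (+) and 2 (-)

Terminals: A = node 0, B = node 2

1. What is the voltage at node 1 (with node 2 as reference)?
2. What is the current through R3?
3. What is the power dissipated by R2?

Nodal analysis, taking node 2 as the 0 V reference.
Source V1 fixes V_0 = 24 V.
KCL at each unknown node (sum of currents leaving = 0; resistances in Ω):
  Node 1: (V_1 - 24)/1.3 + (V_1 - 0)/1000 + (V_1 - V_3)/82000 = 0
  Node 3: (V_3 - V_1)/82000 + (V_3 - 0)/2.4 = 0
Collecting terms (coefficients in siemens):
  0.7702·V_1 - 0.0000122·V_3 = 18.46
  0.4167·V_3 - 0.0000122·V_1 = 0
Determinant D = (0.7702)(0.4167) - (-0.0000122)(-0.0000122) = 0.3209
V_1 = [(18.46)(0.4167) - (-0.0000122)(0)]/D = 23.97 V
V_3 = [(0.7702)(0) - (18.46)(-0.0000122)]/D = 0.0007015 V
Part 1:
  Read off the nodal solution: V_1 = 23.97 V
Part 2:
  I_R3 = (V_1 - V_3)/R3 = (23.97 - 0.0007015)/82000 = 0.0002923 A
  Magnitude: I_R3 = 0.0002923 A
Part 3:
  I_R2 = (V_1 - V_2)/R2 = (23.97 - 0)/1000 = 0.02397 A
  P_R2 = I_R2² × R2 = (0.02397)² × 1000 = 0.5745 W

Final answers:
1. V_1 = 23.97 V
2. I_R3 = 0.0002923 A
3. P_R2 = 0.5745 W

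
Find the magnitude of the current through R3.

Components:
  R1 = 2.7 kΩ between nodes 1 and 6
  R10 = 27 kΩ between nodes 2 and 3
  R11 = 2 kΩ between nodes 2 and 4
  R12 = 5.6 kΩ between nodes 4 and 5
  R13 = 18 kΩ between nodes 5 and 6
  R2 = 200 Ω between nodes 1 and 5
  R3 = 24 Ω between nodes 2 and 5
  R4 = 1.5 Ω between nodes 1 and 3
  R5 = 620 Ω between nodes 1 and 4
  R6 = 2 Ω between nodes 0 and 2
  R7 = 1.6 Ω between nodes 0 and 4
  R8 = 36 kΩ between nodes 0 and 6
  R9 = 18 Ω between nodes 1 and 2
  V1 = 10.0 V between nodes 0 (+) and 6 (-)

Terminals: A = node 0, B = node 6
Nodal analysis, taking node 6 as the 0 V reference.
Source V1 fixes V_0 = 10 V.
KCL at each unknown node (sum of currents leaving = 0; resistances in Ω):
  Node 1: (V_1 - 0)/2700 + (V_1 - V_5)/200 + (V_1 - V_3)/1.5 + (V_1 - V_4)/620 + (V_1 - V_2)/18 = 0
  Node 2: (V_2 - V_5)/24 + (V_2 - 10)/2 + (V_2 - V_1)/18 + (V_2 - V_3)/27000 + (V_2 - V_4)/2000 = 0
  Node 3: (V_3 - V_1)/1.5 + (V_3 - V_2)/27000 = 0
  Node 4: (V_4 - V_1)/620 + (V_4 - 10)/1.6 + (V_4 - V_2)/2000 + (V_4 - V_5)/5600 = 0
  Node 5: (V_5 - V_1)/200 + (V_5 - V_2)/24 + (V_5 - V_4)/5600 + (V_5 - 0)/18000 = 0
Collecting terms (coefficients in siemens):
  0.7292·V_1 - 0.05556·V_2 - 0.6667·V_3 - 0.001613·V_4 - 0.005·V_5 = 0
  0.5978·V_2 - 0.05556·V_1 - 0.00003704·V_3 - 0.0005·V_4 - 0.04167·V_5 = 5
  0.6667·V_3 - 0.6667·V_1 - 0.00003704·V_2 = 0
  0.6273·V_4 - 0.001613·V_1 - 0.0005·V_2 - 0.0001786·V_5 = 6.25
  0.0469·V_5 - 0.005·V_1 - 0.04167·V_2 - 0.0001786·V_4 = 0
Solving these 5 simultaneous equations (Gaussian elimination) gives:
  V_1 = 9.931 V, V_2 = 9.992 V, V_3 = 9.931 V, V_4 = 10 V
  V_5 = 9.974 V
I_R3 = (V_2 - V_5)/R3 = (9.992 - 9.974)/24 = 0.0007601 A
|I_R3| = 0.0007601 A

Final answer: |I_R3| = 0.0007601 A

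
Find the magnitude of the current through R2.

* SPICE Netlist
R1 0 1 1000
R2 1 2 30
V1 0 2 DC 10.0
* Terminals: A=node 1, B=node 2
Nodal analysis, taking node 2 as the 0 V reference.
Source V1 fixes V_0 = 10 V.
KCL at each unknown node (sum of currents leaving = 0; resistances in Ω):
  Node 1: (V_1 - 10)/1000 + (V_1 - 0)/30 = 0
Collecting terms: 0.03433 × V_1 = 0.01  =>  V_1 = 0.2913 V
I_R2 = (V_1 - V_2)/R2 = (0.2913 - 0)/30 = 0.009709 A
|I_R2| = 0.009709 A

Final answer: |I_R2| = 0.009709 A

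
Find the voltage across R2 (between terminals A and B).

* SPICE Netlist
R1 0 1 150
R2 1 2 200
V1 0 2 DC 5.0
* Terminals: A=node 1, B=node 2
R1 and R2 are in series across V1 (node 0 → node 1 → node 2), and the output A–B is taken across R2, so this is a voltage divider.
Series current: I = V1/(R1 + R2) = 5/(150 + 200) = 5/350 = 0.01429 A
V_R2 = I × R2 = V1 × R2/(R1 + R2) = 5 × 200/350 = 2.857 V

Final answer: 2.857 V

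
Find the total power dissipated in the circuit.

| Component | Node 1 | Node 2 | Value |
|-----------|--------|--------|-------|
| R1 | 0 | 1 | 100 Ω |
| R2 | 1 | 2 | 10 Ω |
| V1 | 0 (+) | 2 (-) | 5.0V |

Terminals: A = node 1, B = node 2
Nodal analysis, taking node 2 as the 0 V reference.
Source V1 fixes V_0 = 5 V.
KCL at each unknown node (sum of currents leaving = 0; resistances in Ω):
  Node 1: (V_1 - 5)/100 + (V_1 - 0)/10 = 0
Collecting terms: 0.11 × V_1 = 0.05  =>  V_1 = 0.4545 V
Power in each resistor, P = (ΔV)²/R:
  P_R1 = (5 - 0.4545)²/100 = 0.2066 W
  P_R2 = (0.4545 - 0)²/10 = 0.02066 W
P_total = P_R1 + P_R2 = 0.2273 W

Final answer: 0.2273 W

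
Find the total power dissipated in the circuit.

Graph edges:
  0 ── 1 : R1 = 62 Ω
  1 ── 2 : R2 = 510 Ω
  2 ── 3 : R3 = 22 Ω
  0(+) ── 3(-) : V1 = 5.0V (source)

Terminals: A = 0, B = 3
Nodal analysis, taking node 3 as the 0 V reference.
Source V1 fixes V_0 = 5 V.
KCL at each unknown node (sum of currents leaving = 0; resistances in Ω):
  Node 1: (V_1 - 5)/62 + (V_1 - V_2)/510 = 0
  Node 2: (V_2 - V_1)/510 + (V_2 - 0)/22 = 0
Collecting terms (coefficients in siemens):
  0.01809·V_1 - 0.001961·V_2 = 0.08065
  0.04742·V_2 - 0.001961·V_1 = 0
Determinant D = (0.01809)(0.04742) - (-0.001961)(-0.001961) = 0.0008539
V_1 = [(0.08065)(0.04742) - (-0.001961)(0)]/D = 4.478 V
V_2 = [(0.01809)(0) - (0.08065)(-0.001961)]/D = 0.1852 V
Power in each resistor, P = (ΔV)²/R:
  P_R1 = (5 - 4.478)²/62 = 0.004393 W
  P_R2 = (4.478 - 0.1852)²/510 = 0.03614 W
  P_R3 = (0.1852 - 0)²/22 = 0.001559 W
P_total = P_R1 + P_R2 + P_R3 = 0.04209 W

Final answer: 0.04209 W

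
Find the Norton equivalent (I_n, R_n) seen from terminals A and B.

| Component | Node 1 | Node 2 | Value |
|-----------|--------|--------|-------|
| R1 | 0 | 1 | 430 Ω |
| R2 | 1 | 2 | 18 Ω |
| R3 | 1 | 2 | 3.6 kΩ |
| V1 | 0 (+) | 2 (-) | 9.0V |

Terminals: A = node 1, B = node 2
Find the Thévenin equivalent first; then I_n = V_th/R_th and R_n = R_th.
Step 1 — V_th is the open-circuit voltage V_A - V_B (nothing connected across the terminals).
Nodal analysis, taking node 2 as the 0 V reference.
Source V1 fixes V_0 = 9 V.
KCL at each unknown node (sum of currents leaving = 0; resistances in Ω):
  Node 1: (V_1 - 9)/430 + (V_1 - 0)/18 + (V_1 - 0)/3600 = 0
Collecting terms: 0.05816 × V_1 = 0.02093  =>  V_1 = 0.3599 V
V_th = V_1 - V_2 = 0.3599 - 0 = 0.3599 V
Step 2 — R_th: zero the source — replace V1 by a short circuit (node 2 merges into node 0) — and find the resistance seen between A (node 1) and B (node 0).
Reduce the network between node 1 (A) and node 0 (B) by series/parallel combination:
  Rp1 = R1 ‖ R2 ‖ R3 (parallel, all between nodes 0 and 1) = 1/(1/430 + 1/18 + 1/3600) = 17.19 Ω
R_th = 17.19 Ω
I_n = V_th/R_th = 0.3599/17.19 = 0.02093 A, and R_n = R_th = 17.19 Ω

Final answer: I_n = 0.02093 A, R_n = 17.19 Ω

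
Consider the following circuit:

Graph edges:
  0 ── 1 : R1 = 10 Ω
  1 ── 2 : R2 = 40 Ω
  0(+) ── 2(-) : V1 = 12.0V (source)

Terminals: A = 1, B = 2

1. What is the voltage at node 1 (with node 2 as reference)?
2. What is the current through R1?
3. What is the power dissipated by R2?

Nodal analysis, taking node 2 as the 0 V reference.
Source V1 fixes V_0 = 12 V.
KCL at each unknown node (sum of currents leaving = 0; resistances in Ω):
  Node 1: (V_1 - 12)/10 + (V_1 - 0)/40 = 0
Collecting terms: 0.125 × V_1 = 1.2  =>  V_1 = 9.6 V
Part 1:
  Read off the nodal solution: V_1 = 9.6 V
Part 2:
  I_R1 = (V_0 - V_1)/R1 = (12 - 9.6)/10 = 0.24 A
  Magnitude: I_R1 = 0.24 A
Part 3:
  I_R2 = (V_1 - V_2)/R2 = (9.6 - 0)/40 = 0.24 A
  P_R2 = I_R2² × R2 = (0.24)² × 40 = 2.304 W

Final answers:
1. V_1 = 9.6 V
2. I_R1 = 0.24 A
3. P_R2 = 2.304 W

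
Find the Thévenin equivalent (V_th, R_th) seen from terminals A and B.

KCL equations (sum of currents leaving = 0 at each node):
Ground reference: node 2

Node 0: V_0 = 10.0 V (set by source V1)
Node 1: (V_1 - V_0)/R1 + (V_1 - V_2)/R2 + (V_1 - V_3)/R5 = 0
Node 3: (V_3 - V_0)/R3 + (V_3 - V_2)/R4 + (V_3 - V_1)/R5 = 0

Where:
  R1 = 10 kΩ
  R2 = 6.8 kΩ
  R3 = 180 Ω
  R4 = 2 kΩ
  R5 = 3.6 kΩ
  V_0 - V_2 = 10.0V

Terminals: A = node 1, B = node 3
Step 1 — V_th is the open-circuit voltage V_A - V_B (nothing connected across the terminals).
Nodal analysis, taking node 2 as the 0 V reference.
Source V1 fixes V_0 = 10 V.
KCL at each unknown node (sum of currents leaving = 0; resistances in Ω):
  Node 1: (V_1 - 10)/10000 + (V_1 - 0)/6800 + (V_1 - V_3)/3600 = 0
  Node 3: (V_3 - 10)/180 + (V_3 - 0)/2000 + (V_3 - V_1)/3600 = 0
Collecting terms (coefficients in siemens):
  0.0005248·V_1 - 0.0002778·V_3 = 0.001
  0.006333·V_3 - 0.0002778·V_1 = 0.05556
Determinant D = (0.0005248)(0.006333) - (-0.0002778)(-0.0002778) = 0.000003247
V_1 = [(0.001)(0.006333) - (-0.0002778)(0.05556)]/D = 6.704 V
V_3 = [(0.0005248)(0.05556) - (0.001)(-0.0002778)]/D = 9.066 V
V_th = V_1 - V_3 = 6.704 - 9.066 = -2.362 V
Step 2 — R_th: zero the source — replace V1 by a short circuit (node 2 merges into node 0) — and find the resistance seen between A (node 1) and B (node 3).
Reduce the network between node 1 (A) and node 3 (B) by series/parallel combination:
  Rp1 = R1 ‖ R2 (parallel, both between nodes 0 and 1) = 1/(1/10000 + 1/6800) = 4048 Ω
  Rp2 = R3 ‖ R4 (parallel, both between nodes 0 and 3) = 1/(1/180 + 1/2000) = 165.1 Ω
  Rs1 = Rp1 + Rp2 (series, joined only at node 0) = 4048 + 165.1 = 4213 Ω
  Rp3 = R5 ‖ Rs1 (parallel, both between nodes 1 and 3) = 1/(1/3600 + 1/4213) = 1941 Ω
R_th = 1.941 kΩ

Final answer: V_th = -2.362 V, R_th = 1.941 kΩ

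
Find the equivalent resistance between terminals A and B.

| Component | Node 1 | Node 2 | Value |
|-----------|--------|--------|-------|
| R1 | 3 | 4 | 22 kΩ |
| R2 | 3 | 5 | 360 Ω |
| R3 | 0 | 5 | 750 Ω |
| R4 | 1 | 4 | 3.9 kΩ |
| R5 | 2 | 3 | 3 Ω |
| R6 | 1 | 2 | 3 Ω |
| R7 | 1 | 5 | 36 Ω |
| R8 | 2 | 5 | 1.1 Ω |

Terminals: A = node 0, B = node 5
The network is not a plain series/parallel combination. Inject a 1 A test current into terminal A (node 0) and return it from terminal B (node 5); then R_eq = V_A / (1 A).
Nodal analysis, taking node 5 as the 0 V reference.
Current source I_test pushes 1 A into node 0 and draws it out of node 5.
KCL at each unknown node (sum of currents leaving = 0; resistances in Ω):
  Node 0: (V_0 - 0)/750 - 1 = 0
  Node 1: (V_1 - V_4)/3900 + (V_1 - V_2)/3 + (V_1 - 0)/36 = 0
  Node 2: (V_2 - V_1)/3 + (V_2 - V_3)/3 + (V_2 - 0)/1.1 = 0
  Node 3: (V_3 - V_2)/3 + (V_3 - V_4)/22000 + (V_3 - 0)/360 = 0
  Node 4: (V_4 - V_1)/3900 + (V_4 - V_3)/22000 = 0
Collecting terms (coefficients in siemens):
  0.001333·V_0 = 1
  0.3614·V_1 - 0.3333·V_2 - 0.0002564·V_4 = 0
  1.576·V_2 - 0.3333·V_1 - 0.3333·V_3 = 0
  0.3362·V_3 - 0.3333·V_2 - 0.00004545·V_4 = 0
  0.0003019·V_4 - 0.0002564·V_1 - 0.00004545·V_3 = 0
Solving these 5 simultaneous equations (Gaussian elimination) gives:
  V_0 = 750 V, V_1 = 0 V, V_2 = 0 V, V_3 = 0 V
  V_4 = 0 V
R_eq = V_0 / 1 A = 750 Ω

Final answer: 750 Ω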